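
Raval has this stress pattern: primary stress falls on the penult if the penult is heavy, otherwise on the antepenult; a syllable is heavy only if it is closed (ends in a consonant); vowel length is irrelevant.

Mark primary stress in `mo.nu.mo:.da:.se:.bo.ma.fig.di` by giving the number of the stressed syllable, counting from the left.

Weights: 7 ma L, 8 fig H, 9 di L.
The penult (syllable 8, fig) is heavy, so it takes stress.
Primary stress: syllable 8 → mo.nu.mo:.da:.se:.bo.ma.ˈfig.di.

8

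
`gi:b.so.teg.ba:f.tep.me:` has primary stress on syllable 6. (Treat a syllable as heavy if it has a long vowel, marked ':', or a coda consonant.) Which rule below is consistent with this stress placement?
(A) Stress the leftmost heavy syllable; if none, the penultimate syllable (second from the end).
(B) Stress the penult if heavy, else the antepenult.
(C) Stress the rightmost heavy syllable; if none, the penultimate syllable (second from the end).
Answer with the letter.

C

Rule A → syllable 1 (observed: 6).
Rule B → syllable 5 (observed: 6).
Rule C → syllable 6 ✓.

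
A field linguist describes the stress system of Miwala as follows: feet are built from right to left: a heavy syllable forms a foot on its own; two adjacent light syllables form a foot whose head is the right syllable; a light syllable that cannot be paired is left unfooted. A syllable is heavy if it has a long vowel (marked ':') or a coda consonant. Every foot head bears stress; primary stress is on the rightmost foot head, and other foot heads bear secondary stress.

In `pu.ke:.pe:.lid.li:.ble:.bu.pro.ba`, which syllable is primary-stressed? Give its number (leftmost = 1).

9

Weights: 1 pu L, 2 ke: H, 3 pe: H, 4 lid H, 5 li: H, 6 ble: H, 7 bu L, 8 pro L, 9 ba L.
Parse right to left (heavy = foot alone; LL = one foot; stranded L unfooted): pu (ˈke:) (ˈpe:) (ˈlid) (ˈli:) (ˈble:) bu (pro.ˈba).
Foot heads: 2, 3, 4, 5, 6, 9.
Primary stress on the rightmost head = syllable 9.
Primary stress: syllable 9 → pu.ke:.pe:.lid.li:.ble:.bu.pro.ˈba.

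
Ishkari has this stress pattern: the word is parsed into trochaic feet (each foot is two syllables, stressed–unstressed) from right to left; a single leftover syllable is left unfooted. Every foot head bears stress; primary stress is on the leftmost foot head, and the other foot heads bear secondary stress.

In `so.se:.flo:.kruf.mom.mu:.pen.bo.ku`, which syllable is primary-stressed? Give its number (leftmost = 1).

2

Parse right to left into trochaic (ˈσσ) feet: so (ˈse:.flo:) (ˈkruf.mom) (ˈmu:.pen) (ˈbo.ku). Syllable 1 is left unfooted.
Foot heads (stressed positions): 2, 4, 6, 8.
End Rule Leftmost: primary stress on the leftmost head = syllable 2.
Primary stress: syllable 2 → so.ˈse:.flo:.kruf.mom.mu:.pen.bo.ku.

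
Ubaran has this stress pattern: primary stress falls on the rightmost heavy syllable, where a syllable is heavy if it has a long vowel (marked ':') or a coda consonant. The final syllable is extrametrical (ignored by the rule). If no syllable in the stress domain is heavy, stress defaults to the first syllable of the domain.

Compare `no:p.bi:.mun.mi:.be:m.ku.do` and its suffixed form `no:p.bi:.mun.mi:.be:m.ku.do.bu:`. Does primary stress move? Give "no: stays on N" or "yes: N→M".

Base `no:p.bi:.mun.mi:.be:m.ku.do` (7 syllables):
  The final syllable (7, do) is extrametrical; the stress domain is syllables 1–6.
  Weights: 1 no:p H, 2 bi: H, 3 mun H, 4 mi: H, 5 be:m H, 6 ku L.
  Heavy syllables in the domain: 1, 2, 3, 4, 5. The rightmost is syllable 5 (be:m).
  → primary stress on syllable 5.
Suffixed `no:p.bi:.mun.mi:.be:m.ku.do.bu:` (8 syllables):
  The final syllable (8, bu:) is extrametrical; the stress domain is syllables 1–7.
  Weights: 1 no:p H, 2 bi: H, 3 mun H, 4 mi: H, 5 be:m H, 6 ku L, 7 do L.
  Heavy syllables in the domain: 1, 2, 3, 4, 5. The rightmost is syllable 5 (be:m).
  → primary stress on syllable 5.

no: stays on 5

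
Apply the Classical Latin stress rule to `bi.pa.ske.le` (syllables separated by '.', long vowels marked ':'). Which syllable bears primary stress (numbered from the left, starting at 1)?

Classical Latin: stress the penult if heavy (long vowel or closed), else the antepenult.
Weights: 2 pa L, 3 ske L, 4 le L.
The penult (syllable 3, ske) is light, so stress falls on the antepenult (syllable 2, pa).
Stress on syllable 2: bi.ˈpa.ske.le.

2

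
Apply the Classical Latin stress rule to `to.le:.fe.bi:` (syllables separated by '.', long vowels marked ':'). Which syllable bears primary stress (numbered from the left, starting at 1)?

Classical Latin: stress the penult if heavy (long vowel or closed), else the antepenult.
Weights: 2 le: H, 3 fe L, 4 bi: H.
The penult (syllable 3, fe) is light, so stress falls on the antepenult (syllable 2, le:).
Stress on syllable 2: to.ˈle:.fe.bi:.

2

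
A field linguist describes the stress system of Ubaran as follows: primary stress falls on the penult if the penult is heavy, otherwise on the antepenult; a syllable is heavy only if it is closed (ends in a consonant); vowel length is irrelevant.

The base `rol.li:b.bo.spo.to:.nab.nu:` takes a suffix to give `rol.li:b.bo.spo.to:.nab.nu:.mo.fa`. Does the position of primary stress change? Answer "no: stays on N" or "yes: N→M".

Base `rol.li:b.bo.spo.to:.nab.nu:` (7 syllables):
  Weights: 5 to: L, 6 nab H, 7 nu: L.
  The penult (syllable 6, nab) is heavy, so it takes stress.
  → primary stress on syllable 6.
Suffixed `rol.li:b.bo.spo.to:.nab.nu:.mo.fa` (9 syllables):
  Weights: 7 nu: L, 8 mo L, 9 fa L.
  The penult (syllable 8, mo) is light, so stress falls on the antepenult (syllable 7, nu:).
  → primary stress on syllable 7.

yes: 6→7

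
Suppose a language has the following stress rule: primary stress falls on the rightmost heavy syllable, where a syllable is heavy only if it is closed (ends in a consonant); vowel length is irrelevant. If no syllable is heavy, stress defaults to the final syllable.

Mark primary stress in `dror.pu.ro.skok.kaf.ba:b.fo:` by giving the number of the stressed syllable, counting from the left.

Weights: 1 dror H, 2 pu L, 3 ro L, 4 skok H, 5 kaf H, 6 ba:b H, 7 fo: L.
Heavy syllables in the domain: 1, 4, 5, 6. The rightmost is syllable 6 (ba:b).
Primary stress: syllable 6 → dror.pu.ro.skok.kaf.ˈba:b.fo:.

6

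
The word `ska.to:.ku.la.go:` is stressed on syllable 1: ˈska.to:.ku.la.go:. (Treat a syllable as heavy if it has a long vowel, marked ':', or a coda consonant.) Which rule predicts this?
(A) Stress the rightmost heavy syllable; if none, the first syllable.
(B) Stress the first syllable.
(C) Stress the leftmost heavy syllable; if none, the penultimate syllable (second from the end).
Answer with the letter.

Rule A → syllable 5 (observed: 1).
Rule B → syllable 1 ✓.
Rule C → syllable 2 (observed: 1).

B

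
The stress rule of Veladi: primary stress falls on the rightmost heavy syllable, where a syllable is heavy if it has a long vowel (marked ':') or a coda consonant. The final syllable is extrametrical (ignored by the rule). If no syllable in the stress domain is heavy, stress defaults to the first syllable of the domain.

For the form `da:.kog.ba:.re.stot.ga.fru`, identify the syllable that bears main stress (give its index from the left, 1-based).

5

The final syllable (7, fru) is extrametrical; the stress domain is syllables 1–6.
Weights: 1 da: H, 2 kog H, 3 ba: H, 4 re L, 5 stot H, 6 ga L.
Heavy syllables in the domain: 1, 2, 3, 5. The rightmost is syllable 5 (stot).
Primary stress: syllable 5 → da:.kog.ba:.re.ˈstot.ga.fru.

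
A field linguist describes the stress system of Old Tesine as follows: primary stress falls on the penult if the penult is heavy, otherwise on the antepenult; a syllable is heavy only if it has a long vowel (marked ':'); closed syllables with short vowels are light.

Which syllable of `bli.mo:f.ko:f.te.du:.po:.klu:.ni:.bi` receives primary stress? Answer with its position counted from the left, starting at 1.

Weights: 7 klu: H, 8 ni: H, 9 bi L.
The penult (syllable 8, ni:) is heavy, so it takes stress.
Primary stress: syllable 8 → bli.mo:f.ko:f.te.du:.po:.klu:.ˈni:.bi.

8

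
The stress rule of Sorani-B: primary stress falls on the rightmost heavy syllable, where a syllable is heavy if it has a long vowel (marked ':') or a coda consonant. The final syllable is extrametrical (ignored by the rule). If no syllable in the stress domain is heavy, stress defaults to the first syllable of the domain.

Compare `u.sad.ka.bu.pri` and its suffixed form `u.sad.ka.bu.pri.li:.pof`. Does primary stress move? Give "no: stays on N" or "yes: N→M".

yes: 2→6

Base `u.sad.ka.bu.pri` (5 syllables):
  The final syllable (5, pri) is extrametrical; the stress domain is syllables 1–4.
  Weights: 1 u L, 2 sad H, 3 ka L, 4 bu L.
  Heavy syllables in the domain: 2. The rightmost is syllable 2 (sad).
  → primary stress on syllable 2.
Suffixed `u.sad.ka.bu.pri.li:.pof` (7 syllables):
  The final syllable (7, pof) is extrametrical; the stress domain is syllables 1–6.
  Weights: 1 u L, 2 sad H, 3 ka L, 4 bu L, 5 pri L, 6 li: H.
  Heavy syllables in the domain: 2, 6. The rightmost is syllable 6 (li:).
  → primary stress on syllable 6.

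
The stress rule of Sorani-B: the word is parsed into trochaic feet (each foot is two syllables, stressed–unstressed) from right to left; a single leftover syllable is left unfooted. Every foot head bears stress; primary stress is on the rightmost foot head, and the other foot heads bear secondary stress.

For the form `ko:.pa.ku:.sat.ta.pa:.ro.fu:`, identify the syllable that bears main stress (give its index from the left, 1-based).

Parse right to left into trochaic (ˈσσ) feet: (ˈko:.pa) (ˈku:.sat) (ˈta.pa:) (ˈro.fu:).
Foot heads (stressed positions): 1, 3, 5, 7.
End Rule Rightmost: primary stress on the rightmost head = syllable 7.
Primary stress: syllable 7 → ko:.pa.ku:.sat.ta.pa:.ˈro.fu:.

7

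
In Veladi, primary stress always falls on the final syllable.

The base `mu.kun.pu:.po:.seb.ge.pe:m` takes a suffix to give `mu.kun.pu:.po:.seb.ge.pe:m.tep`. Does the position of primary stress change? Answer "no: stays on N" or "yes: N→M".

Base `mu.kun.pu:.po:.seb.ge.pe:m` (7 syllables):
  The word has 7 syllables; the final syllable is syllable 7 (pe:m).
  → primary stress on syllable 7.
Suffixed `mu.kun.pu:.po:.seb.ge.pe:m.tep` (8 syllables):
  The word has 8 syllables; the final syllable is syllable 8 (tep).
  → primary stress on syllable 8.

yes: 7→8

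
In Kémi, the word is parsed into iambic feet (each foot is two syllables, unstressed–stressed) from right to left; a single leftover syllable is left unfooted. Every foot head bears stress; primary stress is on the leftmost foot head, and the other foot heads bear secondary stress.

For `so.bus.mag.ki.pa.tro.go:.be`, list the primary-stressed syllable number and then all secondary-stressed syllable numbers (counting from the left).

Parse right to left into iambic (σˈσ) feet: (so.ˈbus) (mag.ˈki) (pa.ˈtro) (go:.ˈbe).
Foot heads (stressed positions): 2, 4, 6, 8.
End Rule Leftmost: primary stress on the leftmost head = syllable 2.
Secondary stress on 4, 6, 8: so.ˈbus.mag.ˌki.pa.ˌtro.go:.ˌbe.

primary 2, secondary 4, 6, 8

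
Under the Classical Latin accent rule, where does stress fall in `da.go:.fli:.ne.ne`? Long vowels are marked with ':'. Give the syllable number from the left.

3

Classical Latin: stress the penult if heavy (long vowel or closed), else the antepenult.
Weights: 3 fli: H, 4 ne L, 5 ne L.
The penult (syllable 4, ne) is light, so stress falls on the antepenult (syllable 3, fli:).
Stress on syllable 3: da.go:.ˈfli:.ne.ne.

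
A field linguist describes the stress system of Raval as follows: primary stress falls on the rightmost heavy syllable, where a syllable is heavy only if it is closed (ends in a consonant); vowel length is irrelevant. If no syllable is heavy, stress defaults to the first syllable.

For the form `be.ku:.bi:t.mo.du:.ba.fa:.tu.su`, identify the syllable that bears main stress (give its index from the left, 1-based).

3

Weights: 1 be L, 2 ku: L, 3 bi:t H, 4 mo L, 5 du: L, 6 ba L, 7 fa: L, 8 tu L, 9 su L.
Heavy syllables in the domain: 3. The rightmost is syllable 3 (bi:t).
Primary stress: syllable 3 → be.ku:.ˈbi:t.mo.du:.ba.fa:.tu.su.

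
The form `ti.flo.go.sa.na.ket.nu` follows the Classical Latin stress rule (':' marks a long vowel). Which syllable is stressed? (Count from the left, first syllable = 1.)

Classical Latin: stress the penult if heavy (long vowel or closed), else the antepenult.
Weights: 5 na L, 6 ket H, 7 nu L.
The penult (syllable 6, ket) is heavy, so it takes stress.
Stress on syllable 6: ti.flo.go.sa.na.ˈket.nu.

6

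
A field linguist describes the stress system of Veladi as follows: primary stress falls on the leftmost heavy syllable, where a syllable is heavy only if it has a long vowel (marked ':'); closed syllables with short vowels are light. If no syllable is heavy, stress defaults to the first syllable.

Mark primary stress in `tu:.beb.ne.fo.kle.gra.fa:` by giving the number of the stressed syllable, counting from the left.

1

Weights: 1 tu: H, 2 beb L, 3 ne L, 4 fo L, 5 kle L, 6 gra L, 7 fa: H.
Heavy syllables in the domain: 1, 7. The leftmost is syllable 1 (tu:).
Primary stress: syllable 1 → ˈtu:.beb.ne.fo.kle.gra.fa:.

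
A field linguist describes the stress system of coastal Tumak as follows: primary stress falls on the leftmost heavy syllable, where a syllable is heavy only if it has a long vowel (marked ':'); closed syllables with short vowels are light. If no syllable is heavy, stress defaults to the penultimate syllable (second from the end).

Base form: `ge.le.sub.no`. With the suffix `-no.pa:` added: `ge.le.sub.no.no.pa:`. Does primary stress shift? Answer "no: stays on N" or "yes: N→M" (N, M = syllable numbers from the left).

Base `ge.le.sub.no` (4 syllables):
  Weights: 1 ge L, 2 le L, 3 sub L, 4 no L.
  No heavy syllable in the domain; default to the penultimate syllable (second from the end) = syllable 3.
  → primary stress on syllable 3.
Suffixed `ge.le.sub.no.no.pa:` (6 syllables):
  Weights: 1 ge L, 2 le L, 3 sub L, 4 no L, 5 no L, 6 pa: H.
  Heavy syllables in the domain: 6. The leftmost is syllable 6 (pa:).
  → primary stress on syllable 6.

yes: 3→6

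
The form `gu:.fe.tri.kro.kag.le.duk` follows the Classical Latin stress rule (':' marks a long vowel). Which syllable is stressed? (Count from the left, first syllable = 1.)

Classical Latin: stress the penult if heavy (long vowel or closed), else the antepenult.
Weights: 5 kag H, 6 le L, 7 duk H.
The penult (syllable 6, le) is light, so stress falls on the antepenult (syllable 5, kag).
Stress on syllable 5: gu:.fe.tri.kro.ˈkag.le.duk.

5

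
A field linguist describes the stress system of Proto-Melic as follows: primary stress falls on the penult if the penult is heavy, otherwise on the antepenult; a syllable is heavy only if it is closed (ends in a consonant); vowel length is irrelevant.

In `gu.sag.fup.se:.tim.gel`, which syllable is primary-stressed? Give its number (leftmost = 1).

Weights: 4 se: L, 5 tim H, 6 gel H.
The penult (syllable 5, tim) is heavy, so it takes stress.
Primary stress: syllable 5 → gu.sag.fup.se:.ˈtim.gel.

5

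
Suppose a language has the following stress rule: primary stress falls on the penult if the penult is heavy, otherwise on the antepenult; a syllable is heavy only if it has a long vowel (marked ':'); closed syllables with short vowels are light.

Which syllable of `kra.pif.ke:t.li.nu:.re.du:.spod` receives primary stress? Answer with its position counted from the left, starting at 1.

7

Weights: 6 re L, 7 du: H, 8 spod L.
The penult (syllable 7, du:) is heavy, so it takes stress.
Primary stress: syllable 7 → kra.pif.ke:t.li.nu:.re.ˈdu:.spod.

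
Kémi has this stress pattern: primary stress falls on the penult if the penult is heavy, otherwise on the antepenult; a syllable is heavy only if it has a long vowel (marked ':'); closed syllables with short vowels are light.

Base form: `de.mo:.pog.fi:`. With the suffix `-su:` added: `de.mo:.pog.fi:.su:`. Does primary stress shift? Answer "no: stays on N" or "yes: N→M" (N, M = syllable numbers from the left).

yes: 2→4

Base `de.mo:.pog.fi:` (4 syllables):
  Weights: 2 mo: H, 3 pog L, 4 fi: H.
  The penult (syllable 3, pog) is light, so stress falls on the antepenult (syllable 2, mo:).
  → primary stress on syllable 2.
Suffixed `de.mo:.pog.fi:.su:` (5 syllables):
  Weights: 3 pog L, 4 fi: H, 5 su: H.
  The penult (syllable 4, fi:) is heavy, so it takes stress.
  → primary stress on syllable 4.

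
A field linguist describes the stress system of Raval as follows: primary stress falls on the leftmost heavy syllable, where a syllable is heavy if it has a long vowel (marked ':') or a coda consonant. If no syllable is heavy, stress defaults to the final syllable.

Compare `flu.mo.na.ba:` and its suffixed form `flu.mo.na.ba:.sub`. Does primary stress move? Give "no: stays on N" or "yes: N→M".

Base `flu.mo.na.ba:` (4 syllables):
  Weights: 1 flu L, 2 mo L, 3 na L, 4 ba: H.
  Heavy syllables in the domain: 4. The leftmost is syllable 4 (ba:).
  → primary stress on syllable 4.
Suffixed `flu.mo.na.ba:.sub` (5 syllables):
  Weights: 1 flu L, 2 mo L, 3 na L, 4 ba: H, 5 sub H.
  Heavy syllables in the domain: 4, 5. The leftmost is syllable 4 (ba:).
  → primary stress on syllable 4.

no: stays on 4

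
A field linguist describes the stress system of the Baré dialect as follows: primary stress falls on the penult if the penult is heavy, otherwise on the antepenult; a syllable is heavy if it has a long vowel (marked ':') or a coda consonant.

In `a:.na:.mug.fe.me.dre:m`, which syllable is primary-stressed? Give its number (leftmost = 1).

Weights: 4 fe L, 5 me L, 6 dre:m H.
The penult (syllable 5, me) is light, so stress falls on the antepenult (syllable 4, fe).
Primary stress: syllable 4 → a:.na:.mug.ˈfe.me.dre:m.

4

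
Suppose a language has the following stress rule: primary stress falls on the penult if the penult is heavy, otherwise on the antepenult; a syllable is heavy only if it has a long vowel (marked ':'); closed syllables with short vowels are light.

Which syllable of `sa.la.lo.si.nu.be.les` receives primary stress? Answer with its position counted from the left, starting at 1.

Weights: 5 nu L, 6 be L, 7 les L.
The penult (syllable 6, be) is light, so stress falls on the antepenult (syllable 5, nu).
Primary stress: syllable 5 → sa.la.lo.si.ˈnu.be.les.

5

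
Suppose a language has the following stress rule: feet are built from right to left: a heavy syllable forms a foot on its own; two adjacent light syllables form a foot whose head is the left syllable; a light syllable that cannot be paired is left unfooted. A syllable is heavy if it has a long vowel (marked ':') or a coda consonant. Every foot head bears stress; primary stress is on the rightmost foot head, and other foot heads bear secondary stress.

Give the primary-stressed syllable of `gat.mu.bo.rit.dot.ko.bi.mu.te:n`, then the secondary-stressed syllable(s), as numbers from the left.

Weights: 1 gat H, 2 mu L, 3 bo L, 4 rit H, 5 dot H, 6 ko L, 7 bi L, 8 mu L, 9 te:n H.
Parse right to left (heavy = foot alone; LL = one foot; stranded L unfooted): (ˈgat) (ˈmu.bo) (ˈrit) (ˈdot) ko (ˈbi.mu) (ˈte:n).
Foot heads: 1, 2, 4, 5, 7, 9.
Primary stress on the rightmost head = syllable 9.
Secondary stress on 1, 2, 4, 5, 7: ˌgat.ˌmu.bo.ˌrit.ˌdot.ko.ˌbi.mu.ˈte:n.

primary 9, secondary 1, 2, 4, 5, 7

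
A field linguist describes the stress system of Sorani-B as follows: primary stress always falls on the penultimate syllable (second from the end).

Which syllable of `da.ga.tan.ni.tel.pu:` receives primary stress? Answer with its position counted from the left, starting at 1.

5

The word has 6 syllables; the penultimate syllable (second from the end) is syllable 5 (tel).
Primary stress: syllable 5 → da.ga.tan.ni.ˈtel.pu:.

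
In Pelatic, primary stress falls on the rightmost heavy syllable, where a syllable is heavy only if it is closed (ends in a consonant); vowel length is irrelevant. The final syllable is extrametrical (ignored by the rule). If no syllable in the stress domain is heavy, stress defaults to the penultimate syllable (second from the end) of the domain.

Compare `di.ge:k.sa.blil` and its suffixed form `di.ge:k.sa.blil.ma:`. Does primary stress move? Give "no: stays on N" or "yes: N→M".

Base `di.ge:k.sa.blil` (4 syllables):
  The final syllable (4, blil) is extrametrical; the stress domain is syllables 1–3.
  Weights: 1 di L, 2 ge:k H, 3 sa L.
  Heavy syllables in the domain: 2. The rightmost is syllable 2 (ge:k).
  → primary stress on syllable 2.
Suffixed `di.ge:k.sa.blil.ma:` (5 syllables):
  The final syllable (5, ma:) is extrametrical; the stress domain is syllables 1–4.
  Weights: 1 di L, 2 ge:k H, 3 sa L, 4 blil H.
  Heavy syllables in the domain: 2, 4. The rightmost is syllable 4 (blil).
  → primary stress on syllable 4.

yes: 2→4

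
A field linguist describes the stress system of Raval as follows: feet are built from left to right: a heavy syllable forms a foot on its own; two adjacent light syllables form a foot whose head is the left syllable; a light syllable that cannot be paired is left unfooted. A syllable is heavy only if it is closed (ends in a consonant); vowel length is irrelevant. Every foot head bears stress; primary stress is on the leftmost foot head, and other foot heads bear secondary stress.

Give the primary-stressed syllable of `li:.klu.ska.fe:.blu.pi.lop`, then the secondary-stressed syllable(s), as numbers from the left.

primary 1, secondary 3, 5, 7

Weights: 1 li: L, 2 klu L, 3 ska L, 4 fe: L, 5 blu L, 6 pi L, 7 lop H.
Parse left to right (heavy = foot alone; LL = one foot; stranded L unfooted): (ˈli:.klu) (ˈska.fe:) (ˈblu.pi) (ˈlop).
Foot heads: 1, 3, 5, 7.
Primary stress on the leftmost head = syllable 1.
Secondary stress on 3, 5, 7: ˈli:.klu.ˌska.fe:.ˌblu.pi.ˌlop.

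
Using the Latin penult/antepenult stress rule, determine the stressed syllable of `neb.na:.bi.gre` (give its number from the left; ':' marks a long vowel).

Classical Latin: stress the penult if heavy (long vowel or closed), else the antepenult.
Weights: 2 na: H, 3 bi L, 4 gre L.
The penult (syllable 3, bi) is light, so stress falls on the antepenult (syllable 2, na:).
Stress on syllable 2: neb.ˈna:.bi.gre.

2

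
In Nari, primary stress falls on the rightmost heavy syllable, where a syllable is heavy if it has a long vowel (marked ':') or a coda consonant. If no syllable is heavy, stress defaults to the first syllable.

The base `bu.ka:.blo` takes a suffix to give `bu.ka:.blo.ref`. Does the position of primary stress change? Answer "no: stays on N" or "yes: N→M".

yes: 2→4

Base `bu.ka:.blo` (3 syllables):
  Weights: 1 bu L, 2 ka: H, 3 blo L.
  Heavy syllables in the domain: 2. The rightmost is syllable 2 (ka:).
  → primary stress on syllable 2.
Suffixed `bu.ka:.blo.ref` (4 syllables):
  Weights: 1 bu L, 2 ka: H, 3 blo L, 4 ref H.
  Heavy syllables in the domain: 2, 4. The rightmost is syllable 4 (ref).
  → primary stress on syllable 4.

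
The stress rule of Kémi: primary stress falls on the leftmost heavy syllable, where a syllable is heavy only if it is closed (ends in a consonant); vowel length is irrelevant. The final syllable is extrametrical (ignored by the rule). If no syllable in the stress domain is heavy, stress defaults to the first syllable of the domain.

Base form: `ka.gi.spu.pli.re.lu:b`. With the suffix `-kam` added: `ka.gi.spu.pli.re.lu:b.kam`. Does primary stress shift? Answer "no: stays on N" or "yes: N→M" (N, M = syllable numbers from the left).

yes: 1→6

Base `ka.gi.spu.pli.re.lu:b` (6 syllables):
  The final syllable (6, lu:b) is extrametrical; the stress domain is syllables 1–5.
  Weights: 1 ka L, 2 gi L, 3 spu L, 4 pli L, 5 re L.
  No heavy syllable in the domain; default to the first syllable of the domain = syllable 1.
  → primary stress on syllable 1.
Suffixed `ka.gi.spu.pli.re.lu:b.kam` (7 syllables):
  The final syllable (7, kam) is extrametrical; the stress domain is syllables 1–6.
  Weights: 1 ka L, 2 gi L, 3 spu L, 4 pli L, 5 re L, 6 lu:b H.
  Heavy syllables in the domain: 6. The leftmost is syllable 6 (lu:b).
  → primary stress on syllable 6.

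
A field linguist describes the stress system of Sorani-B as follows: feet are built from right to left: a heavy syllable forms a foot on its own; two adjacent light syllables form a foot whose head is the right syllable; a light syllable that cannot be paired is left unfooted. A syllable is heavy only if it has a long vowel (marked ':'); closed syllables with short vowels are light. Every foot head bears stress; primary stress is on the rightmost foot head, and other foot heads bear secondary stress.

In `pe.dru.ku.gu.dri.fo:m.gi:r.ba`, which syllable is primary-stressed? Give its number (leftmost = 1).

Weights: 1 pe L, 2 dru L, 3 ku L, 4 gu L, 5 dri L, 6 fo:m H, 7 gi:r H, 8 ba L.
Parse right to left (heavy = foot alone; LL = one foot; stranded L unfooted): pe (dru.ˈku) (gu.ˈdri) (ˈfo:m) (ˈgi:r) ba.
Foot heads: 3, 5, 6, 7.
Primary stress on the rightmost head = syllable 7.
Primary stress: syllable 7 → pe.dru.ku.gu.dri.fo:m.ˈgi:r.ba.

7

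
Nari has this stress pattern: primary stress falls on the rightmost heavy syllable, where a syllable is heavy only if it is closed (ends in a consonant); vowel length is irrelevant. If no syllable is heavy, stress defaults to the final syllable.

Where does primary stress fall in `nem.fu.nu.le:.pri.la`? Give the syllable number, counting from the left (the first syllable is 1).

1

Weights: 1 nem H, 2 fu L, 3 nu L, 4 le: L, 5 pri L, 6 la L.
Heavy syllables in the domain: 1. The rightmost is syllable 1 (nem).
Primary stress: syllable 1 → ˈnem.fu.nu.le:.pri.la.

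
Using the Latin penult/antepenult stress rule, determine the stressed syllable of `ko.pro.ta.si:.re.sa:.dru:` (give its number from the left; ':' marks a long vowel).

6

Classical Latin: stress the penult if heavy (long vowel or closed), else the antepenult.
Weights: 5 re L, 6 sa: H, 7 dru: H.
The penult (syllable 6, sa:) is heavy, so it takes stress.
Stress on syllable 6: ko.pro.ta.si:.re.ˈsa:.dru:.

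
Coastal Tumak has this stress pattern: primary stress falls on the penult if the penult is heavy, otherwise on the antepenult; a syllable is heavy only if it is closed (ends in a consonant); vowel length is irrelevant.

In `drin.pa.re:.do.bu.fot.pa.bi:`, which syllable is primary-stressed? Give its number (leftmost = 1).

Weights: 6 fot H, 7 pa L, 8 bi: L.
The penult (syllable 7, pa) is light, so stress falls on the antepenult (syllable 6, fot).
Primary stress: syllable 6 → drin.pa.re:.do.bu.ˈfot.pa.bi:.

6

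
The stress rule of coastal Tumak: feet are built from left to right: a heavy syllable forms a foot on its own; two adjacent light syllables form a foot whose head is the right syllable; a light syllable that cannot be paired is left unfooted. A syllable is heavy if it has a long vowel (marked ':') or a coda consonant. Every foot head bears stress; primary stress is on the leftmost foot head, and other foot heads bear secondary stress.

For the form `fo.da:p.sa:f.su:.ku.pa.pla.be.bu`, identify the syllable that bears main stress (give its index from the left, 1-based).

2

Weights: 1 fo L, 2 da:p H, 3 sa:f H, 4 su: H, 5 ku L, 6 pa L, 7 pla L, 8 be L, 9 bu L.
Parse left to right (heavy = foot alone; LL = one foot; stranded L unfooted): fo (ˈda:p) (ˈsa:f) (ˈsu:) (ku.ˈpa) (pla.ˈbe) bu.
Foot heads: 2, 3, 4, 6, 8.
Primary stress on the leftmost head = syllable 2.
Primary stress: syllable 2 → fo.ˈda:p.sa:f.su:.ku.pa.pla.be.bu.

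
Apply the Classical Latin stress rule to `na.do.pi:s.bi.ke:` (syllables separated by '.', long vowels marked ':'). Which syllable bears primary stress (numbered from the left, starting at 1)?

Classical Latin: stress the penult if heavy (long vowel or closed), else the antepenult.
Weights: 3 pi:s H, 4 bi L, 5 ke: H.
The penult (syllable 4, bi) is light, so stress falls on the antepenult (syllable 3, pi:s).
Stress on syllable 3: na.do.ˈpi:s.bi.ke:.

3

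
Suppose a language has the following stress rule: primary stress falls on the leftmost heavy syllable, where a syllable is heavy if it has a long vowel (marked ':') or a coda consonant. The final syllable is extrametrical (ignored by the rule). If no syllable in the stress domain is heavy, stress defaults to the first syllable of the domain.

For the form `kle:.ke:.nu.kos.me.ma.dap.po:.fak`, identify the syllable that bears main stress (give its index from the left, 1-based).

1

The final syllable (9, fak) is extrametrical; the stress domain is syllables 1–8.
Weights: 1 kle: H, 2 ke: H, 3 nu L, 4 kos H, 5 me L, 6 ma L, 7 dap H, 8 po: H.
Heavy syllables in the domain: 1, 2, 4, 7, 8. The leftmost is syllable 1 (kle:).
Primary stress: syllable 1 → ˈkle:.ke:.nu.kos.me.ma.dap.po:.fak.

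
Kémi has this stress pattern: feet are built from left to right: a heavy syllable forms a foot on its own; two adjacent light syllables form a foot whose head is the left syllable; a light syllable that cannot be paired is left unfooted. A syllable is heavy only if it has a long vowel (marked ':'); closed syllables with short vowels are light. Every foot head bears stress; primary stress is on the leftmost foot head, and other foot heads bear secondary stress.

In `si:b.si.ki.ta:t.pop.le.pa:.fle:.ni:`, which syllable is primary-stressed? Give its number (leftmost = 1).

1

Weights: 1 si:b H, 2 si L, 3 ki L, 4 ta:t H, 5 pop L, 6 le L, 7 pa: H, 8 fle: H, 9 ni: H.
Parse left to right (heavy = foot alone; LL = one foot; stranded L unfooted): (ˈsi:b) (ˈsi.ki) (ˈta:t) (ˈpop.le) (ˈpa:) (ˈfle:) (ˈni:).
Foot heads: 1, 2, 4, 5, 7, 8, 9.
Primary stress on the leftmost head = syllable 1.
Primary stress: syllable 1 → ˈsi:b.si.ki.ta:t.pop.le.pa:.fle:.ni:.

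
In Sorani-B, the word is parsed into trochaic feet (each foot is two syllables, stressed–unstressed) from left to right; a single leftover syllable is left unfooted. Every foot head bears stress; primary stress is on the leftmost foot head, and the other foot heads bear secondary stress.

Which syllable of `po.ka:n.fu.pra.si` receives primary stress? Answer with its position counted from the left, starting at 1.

1

Parse left to right into trochaic (ˈσσ) feet: (ˈpo.ka:n) (ˈfu.pra) si. Syllable 5 is left unfooted.
Foot heads (stressed positions): 1, 3.
End Rule Leftmost: primary stress on the leftmost head = syllable 1.
Primary stress: syllable 1 → ˈpo.ka:n.fu.pra.si.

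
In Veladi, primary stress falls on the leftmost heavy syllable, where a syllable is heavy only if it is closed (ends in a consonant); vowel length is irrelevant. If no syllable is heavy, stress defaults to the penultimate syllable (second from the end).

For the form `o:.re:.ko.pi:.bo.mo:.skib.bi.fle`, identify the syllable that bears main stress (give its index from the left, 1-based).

7

Weights: 1 o: L, 2 re: L, 3 ko L, 4 pi: L, 5 bo L, 6 mo: L, 7 skib H, 8 bi L, 9 fle L.
Heavy syllables in the domain: 7. The leftmost is syllable 7 (skib).
Primary stress: syllable 7 → o:.re:.ko.pi:.bo.mo:.ˈskib.bi.fle.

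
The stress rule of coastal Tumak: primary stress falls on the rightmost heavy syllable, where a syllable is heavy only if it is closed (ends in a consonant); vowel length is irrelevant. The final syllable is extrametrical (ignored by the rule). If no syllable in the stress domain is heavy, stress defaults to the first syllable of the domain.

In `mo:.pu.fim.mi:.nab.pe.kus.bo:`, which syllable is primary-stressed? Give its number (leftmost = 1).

7

The final syllable (8, bo:) is extrametrical; the stress domain is syllables 1–7.
Weights: 1 mo: L, 2 pu L, 3 fim H, 4 mi: L, 5 nab H, 6 pe L, 7 kus H.
Heavy syllables in the domain: 3, 5, 7. The rightmost is syllable 7 (kus).
Primary stress: syllable 7 → mo:.pu.fim.mi:.nab.pe.ˈkus.bo:.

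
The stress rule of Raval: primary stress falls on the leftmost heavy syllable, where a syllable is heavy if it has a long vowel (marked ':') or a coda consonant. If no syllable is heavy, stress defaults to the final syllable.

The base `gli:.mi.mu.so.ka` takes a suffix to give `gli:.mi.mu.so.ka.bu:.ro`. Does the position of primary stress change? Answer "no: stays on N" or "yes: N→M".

no: stays on 1

Base `gli:.mi.mu.so.ka` (5 syllables):
  Weights: 1 gli: H, 2 mi L, 3 mu L, 4 so L, 5 ka L.
  Heavy syllables in the domain: 1. The leftmost is syllable 1 (gli:).
  → primary stress on syllable 1.
Suffixed `gli:.mi.mu.so.ka.bu:.ro` (7 syllables):
  Weights: 1 gli: H, 2 mi L, 3 mu L, 4 so L, 5 ka L, 6 bu: H, 7 ro L.
  Heavy syllables in the domain: 1, 6. The leftmost is syllable 1 (gli:).
  → primary stress on syllable 1.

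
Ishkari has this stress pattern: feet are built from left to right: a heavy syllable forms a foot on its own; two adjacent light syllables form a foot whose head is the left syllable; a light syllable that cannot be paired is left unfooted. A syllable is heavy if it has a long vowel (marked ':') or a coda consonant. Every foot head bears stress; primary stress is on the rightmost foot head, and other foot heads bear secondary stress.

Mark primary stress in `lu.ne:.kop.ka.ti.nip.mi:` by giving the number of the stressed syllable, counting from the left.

Weights: 1 lu L, 2 ne: H, 3 kop H, 4 ka L, 5 ti L, 6 nip H, 7 mi: H.
Parse left to right (heavy = foot alone; LL = one foot; stranded L unfooted): lu (ˈne:) (ˈkop) (ˈka.ti) (ˈnip) (ˈmi:).
Foot heads: 2, 3, 4, 6, 7.
Primary stress on the rightmost head = syllable 7.
Primary stress: syllable 7 → lu.ne:.kop.ka.ti.nip.ˈmi:.

7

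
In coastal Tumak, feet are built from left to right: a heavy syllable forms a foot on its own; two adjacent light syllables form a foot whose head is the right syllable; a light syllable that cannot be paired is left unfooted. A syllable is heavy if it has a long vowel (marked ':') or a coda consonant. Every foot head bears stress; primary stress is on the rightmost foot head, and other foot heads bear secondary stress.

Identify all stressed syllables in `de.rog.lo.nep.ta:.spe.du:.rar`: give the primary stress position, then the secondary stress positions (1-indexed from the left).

Weights: 1 de L, 2 rog H, 3 lo L, 4 nep H, 5 ta: H, 6 spe L, 7 du: H, 8 rar H.
Parse left to right (heavy = foot alone; LL = one foot; stranded L unfooted): de (ˈrog) lo (ˈnep) (ˈta:) spe (ˈdu:) (ˈrar).
Foot heads: 2, 4, 5, 7, 8.
Primary stress on the rightmost head = syllable 8.
Secondary stress on 2, 4, 5, 7: de.ˌrog.lo.ˌnep.ˌta:.spe.ˌdu:.ˈrar.

primary 8, secondary 2, 4, 5, 7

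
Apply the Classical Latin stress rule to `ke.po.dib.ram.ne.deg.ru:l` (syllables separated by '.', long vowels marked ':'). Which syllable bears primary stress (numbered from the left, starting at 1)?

6

Classical Latin: stress the penult if heavy (long vowel or closed), else the antepenult.
Weights: 5 ne L, 6 deg H, 7 ru:l H.
The penult (syllable 6, deg) is heavy, so it takes stress.
Stress on syllable 6: ke.po.dib.ram.ne.ˈdeg.ru:l.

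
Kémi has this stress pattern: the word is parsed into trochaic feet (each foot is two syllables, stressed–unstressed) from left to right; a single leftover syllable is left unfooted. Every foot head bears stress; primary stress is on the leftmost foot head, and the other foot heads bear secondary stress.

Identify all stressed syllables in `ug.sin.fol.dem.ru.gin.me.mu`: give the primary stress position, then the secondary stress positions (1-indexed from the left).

Parse left to right into trochaic (ˈσσ) feet: (ˈug.sin) (ˈfol.dem) (ˈru.gin) (ˈme.mu).
Foot heads (stressed positions): 1, 3, 5, 7.
End Rule Leftmost: primary stress on the leftmost head = syllable 1.
Secondary stress on 3, 5, 7: ˈug.sin.ˌfol.dem.ˌru.gin.ˌme.mu.

primary 1, secondary 3, 5, 7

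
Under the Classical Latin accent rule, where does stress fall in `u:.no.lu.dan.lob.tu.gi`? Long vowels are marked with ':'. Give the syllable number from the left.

5

Classical Latin: stress the penult if heavy (long vowel or closed), else the antepenult.
Weights: 5 lob H, 6 tu L, 7 gi L.
The penult (syllable 6, tu) is light, so stress falls on the antepenult (syllable 5, lob).
Stress on syllable 5: u:.no.lu.dan.ˈlob.tu.gi.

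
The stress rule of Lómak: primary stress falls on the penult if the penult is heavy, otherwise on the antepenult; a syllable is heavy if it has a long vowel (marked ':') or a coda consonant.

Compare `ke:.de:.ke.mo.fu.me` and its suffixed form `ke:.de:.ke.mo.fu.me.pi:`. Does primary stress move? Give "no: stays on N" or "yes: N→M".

Base `ke:.de:.ke.mo.fu.me` (6 syllables):
  Weights: 4 mo L, 5 fu L, 6 me L.
  The penult (syllable 5, fu) is light, so stress falls on the antepenult (syllable 4, mo).
  → primary stress on syllable 4.
Suffixed `ke:.de:.ke.mo.fu.me.pi:` (7 syllables):
  Weights: 5 fu L, 6 me L, 7 pi: H.
  The penult (syllable 6, me) is light, so stress falls on the antepenult (syllable 5, fu).
  → primary stress on syllable 5.

yes: 4→5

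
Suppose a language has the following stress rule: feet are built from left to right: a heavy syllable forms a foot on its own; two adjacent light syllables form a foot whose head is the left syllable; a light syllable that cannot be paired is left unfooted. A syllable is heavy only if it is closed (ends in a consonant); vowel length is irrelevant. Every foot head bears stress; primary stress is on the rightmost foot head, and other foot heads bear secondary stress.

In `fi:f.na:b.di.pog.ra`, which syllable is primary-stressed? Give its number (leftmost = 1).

Weights: 1 fi:f H, 2 na:b H, 3 di L, 4 pog H, 5 ra L.
Parse left to right (heavy = foot alone; LL = one foot; stranded L unfooted): (ˈfi:f) (ˈna:b) di (ˈpog) ra.
Foot heads: 1, 2, 4.
Primary stress on the rightmost head = syllable 4.
Primary stress: syllable 4 → fi:f.na:b.di.ˈpog.ra.

4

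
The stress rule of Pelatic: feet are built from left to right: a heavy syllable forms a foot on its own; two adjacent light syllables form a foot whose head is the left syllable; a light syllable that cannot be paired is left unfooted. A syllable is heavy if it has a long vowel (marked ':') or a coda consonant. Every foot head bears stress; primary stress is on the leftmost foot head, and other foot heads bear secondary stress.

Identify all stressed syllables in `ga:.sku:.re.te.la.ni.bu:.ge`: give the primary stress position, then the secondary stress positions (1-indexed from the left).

Weights: 1 ga: H, 2 sku: H, 3 re L, 4 te L, 5 la L, 6 ni L, 7 bu: H, 8 ge L.
Parse left to right (heavy = foot alone; LL = one foot; stranded L unfooted): (ˈga:) (ˈsku:) (ˈre.te) (ˈla.ni) (ˈbu:) ge.
Foot heads: 1, 2, 3, 5, 7.
Primary stress on the leftmost head = syllable 1.
Secondary stress on 2, 3, 5, 7: ˈga:.ˌsku:.ˌre.te.ˌla.ni.ˌbu:.ge.

primary 1, secondary 2, 3, 5, 7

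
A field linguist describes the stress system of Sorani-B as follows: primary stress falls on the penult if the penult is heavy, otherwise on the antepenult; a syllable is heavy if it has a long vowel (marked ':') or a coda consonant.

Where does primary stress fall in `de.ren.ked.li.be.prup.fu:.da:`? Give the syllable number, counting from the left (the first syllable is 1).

7

Weights: 6 prup H, 7 fu: H, 8 da: H.
The penult (syllable 7, fu:) is heavy, so it takes stress.
Primary stress: syllable 7 → de.ren.ked.li.be.prup.ˈfu:.da:.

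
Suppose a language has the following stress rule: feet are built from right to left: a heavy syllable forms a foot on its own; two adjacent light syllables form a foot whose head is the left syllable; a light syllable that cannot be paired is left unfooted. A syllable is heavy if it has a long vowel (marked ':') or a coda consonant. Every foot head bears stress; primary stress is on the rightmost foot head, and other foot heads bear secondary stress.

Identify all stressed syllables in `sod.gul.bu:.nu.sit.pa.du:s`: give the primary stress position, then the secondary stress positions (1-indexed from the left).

Weights: 1 sod H, 2 gul H, 3 bu: H, 4 nu L, 5 sit H, 6 pa L, 7 du:s H.
Parse right to left (heavy = foot alone; LL = one foot; stranded L unfooted): (ˈsod) (ˈgul) (ˈbu:) nu (ˈsit) pa (ˈdu:s).
Foot heads: 1, 2, 3, 5, 7.
Primary stress on the rightmost head = syllable 7.
Secondary stress on 1, 2, 3, 5: ˌsod.ˌgul.ˌbu:.nu.ˌsit.pa.ˈdu:s.

primary 7, secondary 1, 2, 3, 5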